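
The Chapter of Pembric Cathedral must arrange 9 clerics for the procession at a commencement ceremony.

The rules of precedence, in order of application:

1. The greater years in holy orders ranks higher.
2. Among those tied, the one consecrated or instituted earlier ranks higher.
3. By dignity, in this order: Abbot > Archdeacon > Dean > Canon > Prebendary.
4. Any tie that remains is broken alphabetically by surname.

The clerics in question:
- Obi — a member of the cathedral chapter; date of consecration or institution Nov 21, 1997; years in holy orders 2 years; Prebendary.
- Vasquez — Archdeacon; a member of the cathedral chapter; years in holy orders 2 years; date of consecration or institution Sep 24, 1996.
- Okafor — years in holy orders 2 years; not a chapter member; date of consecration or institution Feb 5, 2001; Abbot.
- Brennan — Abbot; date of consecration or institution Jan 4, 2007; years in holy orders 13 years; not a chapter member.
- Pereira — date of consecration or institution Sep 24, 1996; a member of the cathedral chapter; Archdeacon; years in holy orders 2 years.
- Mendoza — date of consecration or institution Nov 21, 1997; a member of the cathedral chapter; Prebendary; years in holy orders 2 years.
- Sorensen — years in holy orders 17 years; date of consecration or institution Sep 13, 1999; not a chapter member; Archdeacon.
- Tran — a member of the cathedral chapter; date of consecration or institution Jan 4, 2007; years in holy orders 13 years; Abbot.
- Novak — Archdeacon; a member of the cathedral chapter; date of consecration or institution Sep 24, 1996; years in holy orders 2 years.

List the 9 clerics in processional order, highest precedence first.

Sorensen, Brennan, Tran, Novak, Pereira, Vasquez, Mendoza, Obi, Okafor

By years in holy orders (higher first): Sorensen (17 years); then Brennan and Tran (both 13 years); then Novak, Pereira, Vasquez, Mendoza, Obi and Okafor (each 2 years).
Brennan and Tran both have date of consecration or institution Jan 4, 2007, so the next rule applies.
Brennan and Tran are each Abbot, so the next rule applies.
Among Brennan and Tran, alphabetically by surname: Brennan before Tran.
Among Novak, Pereira, Vasquez, Mendoza, Obi and Okafor, by date of consecration or institution (earlier first): Novak, Pereira and Vasquez (Sep 24, 1996) before Mendoza and Obi (Nov 21, 1997) before Okafor (Feb 5, 2001).
Novak, Pereira and Vasquez are each Archdeacon, so the next rule applies.
Among Novak, Pereira and Vasquez, alphabetically by surname: Novak before Pereira before Vasquez.
Mendoza and Obi are each Prebendary, so the next rule applies.
Among Mendoza and Obi, alphabetically by surname: Mendoza before Obi.
Full order: Sorensen, Brennan, Tran, Novak, Pereira, Vasquez, Mendoza, Obi, Okafor.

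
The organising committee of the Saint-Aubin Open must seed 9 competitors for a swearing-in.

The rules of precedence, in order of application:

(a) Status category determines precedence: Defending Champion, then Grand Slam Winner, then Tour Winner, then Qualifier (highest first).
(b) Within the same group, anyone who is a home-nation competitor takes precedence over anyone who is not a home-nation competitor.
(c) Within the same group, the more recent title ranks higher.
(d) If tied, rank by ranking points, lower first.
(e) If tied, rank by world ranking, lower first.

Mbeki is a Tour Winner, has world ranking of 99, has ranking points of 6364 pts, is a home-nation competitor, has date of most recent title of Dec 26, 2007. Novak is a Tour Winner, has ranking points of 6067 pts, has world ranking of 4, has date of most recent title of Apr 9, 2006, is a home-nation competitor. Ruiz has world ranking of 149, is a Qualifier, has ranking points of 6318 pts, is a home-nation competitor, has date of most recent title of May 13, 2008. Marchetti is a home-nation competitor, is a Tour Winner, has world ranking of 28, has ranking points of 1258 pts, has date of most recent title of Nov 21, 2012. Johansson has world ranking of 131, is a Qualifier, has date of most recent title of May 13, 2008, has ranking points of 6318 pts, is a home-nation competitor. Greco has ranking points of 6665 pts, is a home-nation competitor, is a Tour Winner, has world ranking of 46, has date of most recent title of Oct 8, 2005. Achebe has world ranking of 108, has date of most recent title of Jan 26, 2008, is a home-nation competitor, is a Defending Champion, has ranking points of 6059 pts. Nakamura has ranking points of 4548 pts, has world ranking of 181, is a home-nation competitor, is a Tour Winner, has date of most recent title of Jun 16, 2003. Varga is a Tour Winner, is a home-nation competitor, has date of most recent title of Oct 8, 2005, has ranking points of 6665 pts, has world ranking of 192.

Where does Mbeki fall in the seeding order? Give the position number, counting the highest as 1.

3

By status category: Achebe (Defending Champion); then Marchetti, Mbeki, Novak, Greco, Varga and Nakamura (Tour Winner); then Johansson and Ruiz (Qualifier).
Marchetti, Mbeki, Novak, Greco, Varga and Nakamura are each a home-nation competitor, so the next rule applies.
Among Marchetti, Mbeki, Novak, Greco, Varga and Nakamura, by date of most recent title (later first): Marchetti (Nov 21, 2012) before Mbeki (Dec 26, 2007) before Novak (Apr 9, 2006) before Greco and Varga (Oct 8, 2005) before Nakamura (Jun 16, 2003).
Greco and Varga both have ranking points 6665 pts, so the next rule applies.
Among Greco and Varga, by world ranking (lower first): Greco (46) before Varga (192).
Johansson and Ruiz are each a home-nation competitor, so the next rule applies.
Johansson and Ruiz both have date of most recent title May 13, 2008, so the next rule applies.
Johansson and Ruiz both have ranking points 6318 pts, so the next rule applies.
Among Johansson and Ruiz, by world ranking (lower first): Johansson (131) before Ruiz (149).
Order: Achebe, Marchetti, Mbeki, Novak, Greco, Varga, Nakamura, Johansson, Ruiz. So position 3.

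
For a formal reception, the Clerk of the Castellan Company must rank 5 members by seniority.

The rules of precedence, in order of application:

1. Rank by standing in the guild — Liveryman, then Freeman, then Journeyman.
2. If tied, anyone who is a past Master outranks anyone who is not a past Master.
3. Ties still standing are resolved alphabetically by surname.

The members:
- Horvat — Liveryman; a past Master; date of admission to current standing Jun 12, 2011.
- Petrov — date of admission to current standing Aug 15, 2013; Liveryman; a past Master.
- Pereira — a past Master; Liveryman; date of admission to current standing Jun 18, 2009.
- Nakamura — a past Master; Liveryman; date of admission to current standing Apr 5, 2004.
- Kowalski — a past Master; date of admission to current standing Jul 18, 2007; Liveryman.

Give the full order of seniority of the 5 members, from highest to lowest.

By standing in the guild: Horvat, Kowalski, Nakamura, Pereira and Petrov (Liveryman).
Horvat, Kowalski, Nakamura, Pereira and Petrov are each a past Master, so the next rule applies.
Among Horvat, Kowalski, Nakamura, Pereira and Petrov, alphabetically by surname: Horvat before Kowalski before Nakamura before Pereira before Petrov.
Full order: Horvat, Kowalski, Nakamura, Pereira, Petrov.

Horvat, Kowalski, Nakamura, Pereira, Petrov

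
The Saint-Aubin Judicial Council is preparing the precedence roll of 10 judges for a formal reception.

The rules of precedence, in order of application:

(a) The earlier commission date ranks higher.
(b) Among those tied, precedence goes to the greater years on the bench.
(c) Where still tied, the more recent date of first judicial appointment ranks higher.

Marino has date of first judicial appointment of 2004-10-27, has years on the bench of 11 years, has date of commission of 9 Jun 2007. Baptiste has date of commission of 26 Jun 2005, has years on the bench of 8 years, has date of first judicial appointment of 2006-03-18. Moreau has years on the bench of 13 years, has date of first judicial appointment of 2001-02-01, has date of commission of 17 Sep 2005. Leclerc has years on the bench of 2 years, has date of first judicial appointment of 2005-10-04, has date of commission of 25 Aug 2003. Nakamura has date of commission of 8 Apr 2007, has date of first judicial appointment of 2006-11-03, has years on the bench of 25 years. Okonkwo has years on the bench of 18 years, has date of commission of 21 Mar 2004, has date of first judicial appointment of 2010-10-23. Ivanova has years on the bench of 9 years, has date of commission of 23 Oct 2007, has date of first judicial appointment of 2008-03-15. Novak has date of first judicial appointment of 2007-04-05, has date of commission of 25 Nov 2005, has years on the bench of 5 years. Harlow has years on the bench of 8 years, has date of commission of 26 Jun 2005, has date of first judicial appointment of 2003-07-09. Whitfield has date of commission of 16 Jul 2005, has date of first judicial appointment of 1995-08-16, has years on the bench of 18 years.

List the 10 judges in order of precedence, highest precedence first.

Leclerc, Okonkwo, Baptiste, Harlow, Whitfield, Moreau, Novak, Nakamura, Marino, Ivanova

By date of commission (earlier first): Leclerc (25 Aug 2003); then Okonkwo (21 Mar 2004); then Baptiste and Harlow (both 26 Jun 2005); then Whitfield (16 Jul 2005); then Moreau (17 Sep 2005); then Novak (25 Nov 2005); then Nakamura (8 Apr 2007); then Marino (9 Jun 2007); then Ivanova (23 Oct 2007).
Baptiste and Harlow both have years on the bench 8 years, so the next rule applies.
Among Baptiste and Harlow, by date of first judicial appointment (later first): Baptiste (2006-03-18) before Harlow (2003-07-09).
Full order: Leclerc, Okonkwo, Baptiste, Harlow, Whitfield, Moreau, Novak, Nakamura, Marino, Ivanova.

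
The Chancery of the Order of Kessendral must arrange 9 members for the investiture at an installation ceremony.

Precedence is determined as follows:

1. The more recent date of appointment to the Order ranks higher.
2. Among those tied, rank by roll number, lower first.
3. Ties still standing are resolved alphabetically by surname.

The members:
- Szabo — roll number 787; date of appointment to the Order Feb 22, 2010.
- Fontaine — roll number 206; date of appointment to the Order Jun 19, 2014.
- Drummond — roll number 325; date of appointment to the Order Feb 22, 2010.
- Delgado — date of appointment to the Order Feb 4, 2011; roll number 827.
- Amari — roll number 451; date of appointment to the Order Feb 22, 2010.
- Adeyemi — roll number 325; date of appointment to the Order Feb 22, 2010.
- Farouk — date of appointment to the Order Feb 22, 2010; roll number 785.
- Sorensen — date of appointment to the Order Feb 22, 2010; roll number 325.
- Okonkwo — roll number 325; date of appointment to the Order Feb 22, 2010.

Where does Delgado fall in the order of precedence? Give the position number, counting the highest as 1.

By date of appointment to the Order (later first): Fontaine (Jun 19, 2014); then Delgado (Feb 4, 2011); then Adeyemi, Drummond, Okonkwo, Sorensen, Amari, Farouk and Szabo (each Feb 22, 2010).
Among Adeyemi, Drummond, Okonkwo, Sorensen, Amari, Farouk and Szabo, by roll number (lower first): Adeyemi, Drummond, Okonkwo and Sorensen (325) before Amari (451) before Farouk (785) before Szabo (787).
Among Adeyemi, Drummond, Okonkwo and Sorensen, alphabetically by surname: Adeyemi before Drummond before Okonkwo before Sorensen.
Order: Fontaine, Delgado, Adeyemi, Drummond, Okonkwo, Sorensen, Amari, Farouk, Szabo. So position 2.

2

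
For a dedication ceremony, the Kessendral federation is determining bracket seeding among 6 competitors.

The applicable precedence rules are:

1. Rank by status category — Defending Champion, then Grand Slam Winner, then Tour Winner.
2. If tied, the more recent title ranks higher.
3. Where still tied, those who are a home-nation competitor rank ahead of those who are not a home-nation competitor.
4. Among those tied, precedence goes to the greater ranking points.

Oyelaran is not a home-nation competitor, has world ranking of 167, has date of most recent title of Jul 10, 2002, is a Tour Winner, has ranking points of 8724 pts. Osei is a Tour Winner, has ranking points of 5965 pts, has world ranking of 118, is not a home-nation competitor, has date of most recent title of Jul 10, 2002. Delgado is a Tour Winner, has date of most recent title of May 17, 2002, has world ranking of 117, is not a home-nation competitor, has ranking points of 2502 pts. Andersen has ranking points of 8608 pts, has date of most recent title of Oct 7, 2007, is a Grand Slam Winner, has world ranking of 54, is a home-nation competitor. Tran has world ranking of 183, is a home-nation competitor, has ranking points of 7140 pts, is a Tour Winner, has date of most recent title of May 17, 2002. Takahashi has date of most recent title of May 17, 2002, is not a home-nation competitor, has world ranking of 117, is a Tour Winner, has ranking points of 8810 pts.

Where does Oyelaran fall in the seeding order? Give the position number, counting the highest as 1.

By status category: Andersen (Grand Slam Winner); then Oyelaran, Osei, Tran, Takahashi and Delgado (Tour Winner).
Among Oyelaran, Osei, Tran, Takahashi and Delgado, by date of most recent title (later first): Oyelaran and Osei (Jul 10, 2002) before Tran, Takahashi and Delgado (May 17, 2002).
Oyelaran and Osei are each not a home-nation competitor, so the next rule applies.
Among Oyelaran and Osei, by ranking points (higher first): Oyelaran (8724 pts) before Osei (5965 pts).
Among Tran, Takahashi and Delgado, a home-nation competitor before not a home-nation competitor: Tran (a home-nation competitor) before Takahashi and Delgado (not a home-nation competitor).
Among Takahashi and Delgado, by ranking points (higher first): Takahashi (8810 pts) before Delgado (2502 pts).
Order: Andersen, Oyelaran, Osei, Tran, Takahashi, Delgado. So position 2.

2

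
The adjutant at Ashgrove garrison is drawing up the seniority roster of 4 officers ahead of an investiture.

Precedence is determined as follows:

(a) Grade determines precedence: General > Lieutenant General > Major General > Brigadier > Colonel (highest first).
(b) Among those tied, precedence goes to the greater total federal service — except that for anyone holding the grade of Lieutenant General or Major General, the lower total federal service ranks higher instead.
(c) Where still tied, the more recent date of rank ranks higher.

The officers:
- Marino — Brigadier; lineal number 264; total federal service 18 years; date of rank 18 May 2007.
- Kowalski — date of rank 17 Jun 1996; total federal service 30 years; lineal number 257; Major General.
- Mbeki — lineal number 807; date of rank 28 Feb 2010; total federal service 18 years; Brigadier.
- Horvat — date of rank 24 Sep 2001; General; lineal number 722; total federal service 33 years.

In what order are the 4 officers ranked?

By grade: Horvat (General); then Kowalski (Major General); then Mbeki and Marino (Brigadier).
Mbeki and Marino both have total federal service 18 years, so the next rule applies.
Among Mbeki and Marino, by date of rank (later first): Mbeki (28 Feb 2010) before Marino (18 May 2007).
Full order: Horvat, Kowalski, Mbeki, Marino.

Horvat, Kowalski, Mbeki, Marino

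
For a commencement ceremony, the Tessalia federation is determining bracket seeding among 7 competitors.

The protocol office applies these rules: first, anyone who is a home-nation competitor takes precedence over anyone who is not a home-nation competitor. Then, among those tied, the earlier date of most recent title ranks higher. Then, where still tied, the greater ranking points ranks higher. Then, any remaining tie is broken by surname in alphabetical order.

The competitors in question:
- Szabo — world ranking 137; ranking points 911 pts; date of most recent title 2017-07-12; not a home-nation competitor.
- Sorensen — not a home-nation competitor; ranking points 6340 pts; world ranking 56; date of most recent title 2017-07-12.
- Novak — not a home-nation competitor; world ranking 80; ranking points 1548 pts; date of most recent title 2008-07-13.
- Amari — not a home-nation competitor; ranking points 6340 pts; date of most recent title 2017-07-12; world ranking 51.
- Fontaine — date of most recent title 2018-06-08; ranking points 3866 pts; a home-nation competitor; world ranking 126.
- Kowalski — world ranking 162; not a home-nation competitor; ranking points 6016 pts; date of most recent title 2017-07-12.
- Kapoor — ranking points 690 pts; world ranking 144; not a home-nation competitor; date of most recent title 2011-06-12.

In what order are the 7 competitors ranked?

By the first rule: Fontaine (a home-nation competitor); then Novak, Kapoor, Amari, Sorensen, Kowalski and Szabo (each not a home-nation competitor).
Among Novak, Kapoor, Amari, Sorensen, Kowalski and Szabo, by date of most recent title (earlier first): Novak (2008-07-13) before Kapoor (2011-06-12) before Amari, Sorensen, Kowalski and Szabo (2017-07-12).
Among Amari, Sorensen, Kowalski and Szabo, by ranking points (higher first): Amari and Sorensen (6340 pts) before Kowalski (6016 pts) before Szabo (911 pts).
Among Amari and Sorensen, alphabetically by surname: Amari before Sorensen.
Full order: Fontaine, Novak, Kapoor, Amari, Sorensen, Kowalski, Szabo.

Fontaine, Novak, Kapoor, Amari, Sorensen, Kowalski, Szabo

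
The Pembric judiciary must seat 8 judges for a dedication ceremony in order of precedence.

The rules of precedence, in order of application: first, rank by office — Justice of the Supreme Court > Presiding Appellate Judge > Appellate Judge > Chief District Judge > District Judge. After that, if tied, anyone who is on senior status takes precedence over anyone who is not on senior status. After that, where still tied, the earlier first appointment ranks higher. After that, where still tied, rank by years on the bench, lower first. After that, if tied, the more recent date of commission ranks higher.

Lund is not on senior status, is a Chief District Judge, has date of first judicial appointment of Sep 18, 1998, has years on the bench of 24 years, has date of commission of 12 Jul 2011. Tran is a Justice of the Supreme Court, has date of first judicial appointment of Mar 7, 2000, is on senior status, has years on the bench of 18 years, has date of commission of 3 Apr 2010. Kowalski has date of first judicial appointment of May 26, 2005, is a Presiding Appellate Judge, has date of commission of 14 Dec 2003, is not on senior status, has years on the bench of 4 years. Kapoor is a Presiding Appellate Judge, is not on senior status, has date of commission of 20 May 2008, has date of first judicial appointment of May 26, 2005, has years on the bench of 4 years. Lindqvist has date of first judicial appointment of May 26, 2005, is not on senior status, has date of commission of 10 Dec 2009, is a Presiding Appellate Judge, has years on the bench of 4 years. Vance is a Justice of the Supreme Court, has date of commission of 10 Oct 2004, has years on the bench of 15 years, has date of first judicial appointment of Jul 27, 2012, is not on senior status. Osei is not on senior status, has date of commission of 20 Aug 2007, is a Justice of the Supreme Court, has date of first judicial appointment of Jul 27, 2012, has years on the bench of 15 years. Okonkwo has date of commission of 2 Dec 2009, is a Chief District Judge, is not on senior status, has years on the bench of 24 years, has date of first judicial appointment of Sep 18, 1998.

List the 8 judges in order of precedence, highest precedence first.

Tran, Osei, Vance, Lindqvist, Kapoor, Kowalski, Lund, Okonkwo

By office: Tran, Osei and Vance (Justice of the Supreme Court); then Lindqvist, Kapoor and Kowalski (Presiding Appellate Judge); then Lund and Okonkwo (Chief District Judge).
Among Tran, Osei and Vance, on senior status before not on senior status: Tran (on senior status) before Osei and Vance (not on senior status).
Osei and Vance both have date of first judicial appointment Jul 27, 2012, so the next rule applies.
Osei and Vance both have years on the bench 15 years, so the next rule applies.
Among Osei and Vance, by date of commission (later first): Osei (20 Aug 2007) before Vance (10 Oct 2004).
Lindqvist, Kapoor and Kowalski are each not on senior status, so the next rule applies.
Lindqvist, Kapoor and Kowalski all have date of first judicial appointment May 26, 2005, so the next rule applies.
Lindqvist, Kapoor and Kowalski all have years on the bench 4 years, so the next rule applies.
Among Lindqvist, Kapoor and Kowalski, by date of commission (later first): Lindqvist (10 Dec 2009) before Kapoor (20 May 2008) before Kowalski (14 Dec 2003).
Lund and Okonkwo are each not on senior status, so the next rule applies.
Lund and Okonkwo both have date of first judicial appointment Sep 18, 1998, so the next rule applies.
Lund and Okonkwo both have years on the bench 24 years, so the next rule applies.
Among Lund and Okonkwo, by date of commission (later first): Lund (12 Jul 2011) before Okonkwo (2 Dec 2009).
Full order: Tran, Osei, Vance, Lindqvist, Kapoor, Kowalski, Lund, Okonkwo.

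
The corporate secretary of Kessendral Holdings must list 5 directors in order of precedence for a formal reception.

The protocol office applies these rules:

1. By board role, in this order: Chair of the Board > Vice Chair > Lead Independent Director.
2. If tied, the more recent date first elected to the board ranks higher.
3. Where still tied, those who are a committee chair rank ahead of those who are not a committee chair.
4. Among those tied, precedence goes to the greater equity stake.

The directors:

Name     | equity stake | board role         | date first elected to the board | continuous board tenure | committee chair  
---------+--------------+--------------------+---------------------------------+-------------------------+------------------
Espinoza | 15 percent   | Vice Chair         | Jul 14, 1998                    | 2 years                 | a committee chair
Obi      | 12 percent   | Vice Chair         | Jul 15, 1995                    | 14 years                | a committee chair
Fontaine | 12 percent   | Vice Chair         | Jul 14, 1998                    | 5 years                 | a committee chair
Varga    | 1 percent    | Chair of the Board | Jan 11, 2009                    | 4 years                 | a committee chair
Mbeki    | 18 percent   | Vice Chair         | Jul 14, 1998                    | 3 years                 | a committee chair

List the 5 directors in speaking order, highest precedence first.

Varga, Mbeki, Espinoza, Fontaine, Obi

By board role: Varga (Chair of the Board); then Mbeki, Espinoza, Fontaine and Obi (Vice Chair).
Among Mbeki, Espinoza, Fontaine and Obi, by date first elected to the board (later first): Mbeki, Espinoza and Fontaine (Jul 14, 1998) before Obi (Jul 15, 1995).
Mbeki, Espinoza and Fontaine are each a committee chair, so the next rule applies.
Among Mbeki, Espinoza and Fontaine, by equity stake (higher first): Mbeki (18 percent) before Espinoza (15 percent) before Fontaine (12 percent).
Full order: Varga, Mbeki, Espinoza, Fontaine, Obi.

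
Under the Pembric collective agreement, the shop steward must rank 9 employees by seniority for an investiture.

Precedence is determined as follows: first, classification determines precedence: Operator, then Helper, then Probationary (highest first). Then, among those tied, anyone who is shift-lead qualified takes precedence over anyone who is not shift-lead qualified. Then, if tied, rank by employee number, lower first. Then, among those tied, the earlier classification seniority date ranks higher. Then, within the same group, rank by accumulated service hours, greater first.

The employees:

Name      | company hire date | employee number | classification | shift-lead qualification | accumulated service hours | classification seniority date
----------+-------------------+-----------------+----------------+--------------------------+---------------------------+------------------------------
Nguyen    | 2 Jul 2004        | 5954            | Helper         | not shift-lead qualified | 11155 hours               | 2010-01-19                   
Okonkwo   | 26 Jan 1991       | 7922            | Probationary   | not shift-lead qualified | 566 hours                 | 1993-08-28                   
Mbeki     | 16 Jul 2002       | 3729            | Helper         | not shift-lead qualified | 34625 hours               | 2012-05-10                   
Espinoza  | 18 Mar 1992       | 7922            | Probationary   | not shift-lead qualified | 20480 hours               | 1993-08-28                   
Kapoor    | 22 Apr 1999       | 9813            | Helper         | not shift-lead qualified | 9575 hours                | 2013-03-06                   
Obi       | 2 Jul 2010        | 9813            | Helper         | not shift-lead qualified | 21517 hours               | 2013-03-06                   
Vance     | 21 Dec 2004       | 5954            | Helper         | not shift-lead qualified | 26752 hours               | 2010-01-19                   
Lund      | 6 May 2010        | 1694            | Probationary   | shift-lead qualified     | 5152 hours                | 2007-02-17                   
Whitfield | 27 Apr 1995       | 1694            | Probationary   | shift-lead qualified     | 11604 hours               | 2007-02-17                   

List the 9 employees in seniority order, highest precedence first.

By classification: Mbeki, Vance, Nguyen, Obi and Kapoor (Helper); then Whitfield, Lund, Espinoza and Okonkwo (Probationary).
Mbeki, Vance, Nguyen, Obi and Kapoor are each not shift-lead qualified, so the next rule applies.
Among Mbeki, Vance, Nguyen, Obi and Kapoor, by employee number (lower first): Mbeki (3729) before Vance and Nguyen (5954) before Obi and Kapoor (9813).
Vance and Nguyen both have classification seniority date 2010-01-19, so the next rule applies.
Among Vance and Nguyen, by accumulated service hours (higher first): Vance (26752 hours) before Nguyen (11155 hours).
Obi and Kapoor both have classification seniority date 2013-03-06, so the next rule applies.
Among Obi and Kapoor, by accumulated service hours (higher first): Obi (21517 hours) before Kapoor (9575 hours).
Among Whitfield, Lund, Espinoza and Okonkwo, shift-lead qualified before not shift-lead qualified: Whitfield and Lund (shift-lead qualified) before Espinoza and Okonkwo (not shift-lead qualified).
Whitfield and Lund both have employee number 1694, so the next rule applies.
Whitfield and Lund both have classification seniority date 2007-02-17, so the next rule applies.
Among Whitfield and Lund, by accumulated service hours (higher first): Whitfield (11604 hours) before Lund (5152 hours).
Espinoza and Okonkwo both have employee number 7922, so the next rule applies.
Espinoza and Okonkwo both have classification seniority date 1993-08-28, so the next rule applies.
Among Espinoza and Okonkwo, by accumulated service hours (higher first): Espinoza (20480 hours) before Okonkwo (566 hours).
Full order: Mbeki, Vance, Nguyen, Obi, Kapoor, Whitfield, Lund, Espinoza, Okonkwo.

Mbeki, Vance, Nguyen, Obi, Kapoor, Whitfield, Lund, Espinoza, Okonkwo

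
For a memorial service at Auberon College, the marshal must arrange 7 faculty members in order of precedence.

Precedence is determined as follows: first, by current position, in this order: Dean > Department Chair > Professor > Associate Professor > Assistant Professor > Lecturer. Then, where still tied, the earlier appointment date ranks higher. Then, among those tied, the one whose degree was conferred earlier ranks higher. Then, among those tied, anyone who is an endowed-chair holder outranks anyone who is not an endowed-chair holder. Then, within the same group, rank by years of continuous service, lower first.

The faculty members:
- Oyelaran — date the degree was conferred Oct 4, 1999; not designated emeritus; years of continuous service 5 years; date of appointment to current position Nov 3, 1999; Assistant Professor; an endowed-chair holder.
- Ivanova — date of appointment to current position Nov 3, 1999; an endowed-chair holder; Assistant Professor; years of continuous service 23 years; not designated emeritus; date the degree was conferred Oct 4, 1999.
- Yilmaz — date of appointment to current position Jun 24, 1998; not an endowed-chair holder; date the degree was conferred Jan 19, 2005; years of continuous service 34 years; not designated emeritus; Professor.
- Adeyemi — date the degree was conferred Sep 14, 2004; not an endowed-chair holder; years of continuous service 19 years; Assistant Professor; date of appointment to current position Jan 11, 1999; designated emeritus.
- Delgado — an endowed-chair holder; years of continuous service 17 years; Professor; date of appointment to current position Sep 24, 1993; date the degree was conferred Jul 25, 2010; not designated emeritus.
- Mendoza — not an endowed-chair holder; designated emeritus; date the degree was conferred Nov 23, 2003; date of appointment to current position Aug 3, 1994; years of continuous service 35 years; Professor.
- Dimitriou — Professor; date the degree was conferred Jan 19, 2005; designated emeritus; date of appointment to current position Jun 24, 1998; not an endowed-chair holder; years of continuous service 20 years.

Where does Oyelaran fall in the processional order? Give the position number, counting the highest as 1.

6

By current position: Delgado, Mendoza, Dimitriou and Yilmaz (Professor); then Adeyemi, Oyelaran and Ivanova (Assistant Professor).
Among Delgado, Mendoza, Dimitriou and Yilmaz, by date of appointment to current position (earlier first): Delgado (Sep 24, 1993) before Mendoza (Aug 3, 1994) before Dimitriou and Yilmaz (Jun 24, 1998).
Dimitriou and Yilmaz both have date the degree was conferred Jan 19, 2005, so the next rule applies.
Dimitriou and Yilmaz are each not an endowed-chair holder, so the next rule applies.
Among Dimitriou and Yilmaz, by years of continuous service (lower first): Dimitriou (20 years) before Yilmaz (34 years).
Among Adeyemi, Oyelaran and Ivanova, by date of appointment to current position (earlier first): Adeyemi (Jan 11, 1999) before Oyelaran and Ivanova (Nov 3, 1999).
Oyelaran and Ivanova both have date the degree was conferred Oct 4, 1999, so the next rule applies.
Oyelaran and Ivanova are each an endowed-chair holder, so the next rule applies.
Among Oyelaran and Ivanova, by years of continuous service (lower first): Oyelaran (5 years) before Ivanova (23 years).
Order: Delgado, Mendoza, Dimitriou, Yilmaz, Adeyemi, Oyelaran, Ivanova. So position 6.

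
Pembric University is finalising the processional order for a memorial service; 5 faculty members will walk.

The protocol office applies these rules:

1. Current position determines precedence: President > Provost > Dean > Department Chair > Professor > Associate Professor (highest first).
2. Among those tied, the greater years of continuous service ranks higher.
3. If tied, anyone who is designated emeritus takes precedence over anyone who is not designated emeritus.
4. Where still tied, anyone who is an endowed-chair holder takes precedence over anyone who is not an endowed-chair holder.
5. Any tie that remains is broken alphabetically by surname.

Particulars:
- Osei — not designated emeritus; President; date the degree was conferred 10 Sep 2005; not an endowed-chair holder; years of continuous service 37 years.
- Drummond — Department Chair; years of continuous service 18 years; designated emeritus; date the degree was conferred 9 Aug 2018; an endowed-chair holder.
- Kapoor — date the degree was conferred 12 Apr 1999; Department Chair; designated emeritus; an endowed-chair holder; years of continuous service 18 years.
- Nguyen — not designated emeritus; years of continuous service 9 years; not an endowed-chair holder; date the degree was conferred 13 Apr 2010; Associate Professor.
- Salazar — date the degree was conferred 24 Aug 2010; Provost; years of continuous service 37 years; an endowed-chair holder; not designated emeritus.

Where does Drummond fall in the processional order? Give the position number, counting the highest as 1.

By current position: Osei (President); then Salazar (Provost); then Drummond and Kapoor (Department Chair); then Nguyen (Associate Professor).
Drummond and Kapoor both have years of continuous service 18 years, so the next rule applies.
Drummond and Kapoor are each designated emeritus, so the next rule applies.
Drummond and Kapoor are each an endowed-chair holder, so the next rule applies.
Among Drummond and Kapoor, alphabetically by surname: Drummond before Kapoor.
Order: Osei, Salazar, Drummond, Kapoor, Nguyen. So position 3.

3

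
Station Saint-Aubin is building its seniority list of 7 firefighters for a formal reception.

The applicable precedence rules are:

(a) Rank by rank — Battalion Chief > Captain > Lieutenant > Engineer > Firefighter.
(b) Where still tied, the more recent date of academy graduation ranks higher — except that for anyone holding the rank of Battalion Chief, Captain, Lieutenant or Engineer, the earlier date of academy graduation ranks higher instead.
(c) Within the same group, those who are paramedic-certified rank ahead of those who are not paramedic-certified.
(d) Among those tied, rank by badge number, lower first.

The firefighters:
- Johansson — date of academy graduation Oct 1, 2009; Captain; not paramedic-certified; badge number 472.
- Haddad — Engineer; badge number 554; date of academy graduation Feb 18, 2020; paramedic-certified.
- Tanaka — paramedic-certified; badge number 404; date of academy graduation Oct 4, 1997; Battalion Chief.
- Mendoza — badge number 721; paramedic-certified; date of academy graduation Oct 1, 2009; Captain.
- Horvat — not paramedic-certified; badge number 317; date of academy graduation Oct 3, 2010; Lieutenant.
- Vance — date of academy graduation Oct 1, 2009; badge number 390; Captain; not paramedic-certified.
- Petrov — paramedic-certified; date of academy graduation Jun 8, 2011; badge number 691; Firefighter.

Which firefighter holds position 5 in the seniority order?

Horvat

By rank: Tanaka (Battalion Chief); then Mendoza, Vance and Johansson (Captain); then Horvat (Lieutenant); then Haddad (Engineer); then Petrov (Firefighter).
Mendoza, Vance and Johansson all have date of academy graduation Oct 1, 2009, so the next rule applies.
Among Mendoza, Vance and Johansson, paramedic-certified before not paramedic-certified: Mendoza (paramedic-certified) before Vance and Johansson (not paramedic-certified).
Among Vance and Johansson, by badge number (lower first): Vance (390) before Johansson (472).
Order: Tanaka, Mendoza, Vance, Johansson, Horvat, Haddad, Petrov.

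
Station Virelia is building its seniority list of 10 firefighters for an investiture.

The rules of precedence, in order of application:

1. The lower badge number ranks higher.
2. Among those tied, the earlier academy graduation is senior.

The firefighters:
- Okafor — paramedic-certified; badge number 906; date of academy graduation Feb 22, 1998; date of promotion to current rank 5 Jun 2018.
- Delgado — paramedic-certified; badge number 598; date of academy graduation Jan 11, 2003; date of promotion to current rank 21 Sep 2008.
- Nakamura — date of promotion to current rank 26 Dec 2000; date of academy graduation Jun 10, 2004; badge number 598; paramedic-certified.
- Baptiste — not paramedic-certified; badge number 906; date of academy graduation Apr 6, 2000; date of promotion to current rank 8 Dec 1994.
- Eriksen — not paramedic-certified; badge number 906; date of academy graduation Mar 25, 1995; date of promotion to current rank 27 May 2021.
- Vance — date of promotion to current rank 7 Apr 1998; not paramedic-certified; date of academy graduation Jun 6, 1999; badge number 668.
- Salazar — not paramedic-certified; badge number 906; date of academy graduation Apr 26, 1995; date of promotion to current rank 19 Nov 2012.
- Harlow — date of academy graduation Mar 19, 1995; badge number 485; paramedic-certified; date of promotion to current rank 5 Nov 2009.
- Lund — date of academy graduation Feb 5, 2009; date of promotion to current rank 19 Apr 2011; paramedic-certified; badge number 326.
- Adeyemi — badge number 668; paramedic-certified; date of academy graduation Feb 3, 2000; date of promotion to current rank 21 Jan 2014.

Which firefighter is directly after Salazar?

Okafor

By badge number (lower first): Lund (326); then Harlow (485); then Delgado and Nakamura (both 598); then Vance and Adeyemi (both 668); then Eriksen, Salazar, Okafor and Baptiste (each 906).
Among Delgado and Nakamura, by date of academy graduation (earlier first): Delgado (Jan 11, 2003) before Nakamura (Jun 10, 2004).
Among Vance and Adeyemi, by date of academy graduation (earlier first): Vance (Jun 6, 1999) before Adeyemi (Feb 3, 2000).
Among Eriksen, Salazar, Okafor and Baptiste, by date of academy graduation (earlier first): Eriksen (Mar 25, 1995) before Salazar (Apr 26, 1995) before Okafor (Feb 22, 1998) before Baptiste (Apr 6, 2000).
Order: Lund, Harlow, Delgado, Nakamura, Vance, Adeyemi, Eriksen, Salazar, Okafor, Baptiste.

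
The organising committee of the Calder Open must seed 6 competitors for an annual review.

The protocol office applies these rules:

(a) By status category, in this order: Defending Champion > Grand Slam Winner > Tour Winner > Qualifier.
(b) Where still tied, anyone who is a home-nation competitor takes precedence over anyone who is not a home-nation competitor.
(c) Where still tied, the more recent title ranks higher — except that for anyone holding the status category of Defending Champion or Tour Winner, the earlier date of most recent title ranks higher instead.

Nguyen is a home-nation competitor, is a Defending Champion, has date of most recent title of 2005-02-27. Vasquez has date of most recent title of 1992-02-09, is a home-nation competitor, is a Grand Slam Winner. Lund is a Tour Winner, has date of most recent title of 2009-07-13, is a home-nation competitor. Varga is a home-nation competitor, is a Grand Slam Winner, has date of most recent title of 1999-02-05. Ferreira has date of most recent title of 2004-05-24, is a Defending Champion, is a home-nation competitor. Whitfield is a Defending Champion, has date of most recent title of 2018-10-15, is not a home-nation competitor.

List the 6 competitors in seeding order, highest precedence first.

By status category: Ferreira, Nguyen and Whitfield (Defending Champion); then Varga and Vasquez (Grand Slam Winner); then Lund (Tour Winner).
Among Ferreira, Nguyen and Whitfield, a home-nation competitor before not a home-nation competitor: Ferreira and Nguyen (a home-nation competitor) before Whitfield (not a home-nation competitor).
Among Ferreira and Nguyen, by date of most recent title (earlier first) (reversed rule for this group): Ferreira (2004-05-24) before Nguyen (2005-02-27).
Varga and Vasquez are each a home-nation competitor, so the next rule applies.
Among Varga and Vasquez, by date of most recent title (later first): Varga (1999-02-05) before Vasquez (1992-02-09).
Full order: Ferreira, Nguyen, Whitfield, Varga, Vasquez, Lund.

Ferreira, Nguyen, Whitfield, Varga, Vasquez, Lund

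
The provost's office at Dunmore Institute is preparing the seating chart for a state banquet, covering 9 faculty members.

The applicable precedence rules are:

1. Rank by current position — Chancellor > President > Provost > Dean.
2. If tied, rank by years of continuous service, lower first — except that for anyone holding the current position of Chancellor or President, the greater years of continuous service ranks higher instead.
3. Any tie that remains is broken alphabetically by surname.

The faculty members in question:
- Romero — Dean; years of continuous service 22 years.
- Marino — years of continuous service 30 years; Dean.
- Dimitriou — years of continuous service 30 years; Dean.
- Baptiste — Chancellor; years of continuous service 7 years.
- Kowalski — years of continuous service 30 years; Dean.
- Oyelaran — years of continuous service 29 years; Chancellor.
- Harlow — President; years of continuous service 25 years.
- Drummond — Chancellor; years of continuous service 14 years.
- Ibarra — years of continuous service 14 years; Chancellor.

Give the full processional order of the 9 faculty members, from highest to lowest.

Oyelaran, Drummond, Ibarra, Baptiste, Harlow, Romero, Dimitriou, Kowalski, Marino

By current position: Oyelaran, Drummond, Ibarra and Baptiste (Chancellor); then Harlow (President); then Romero, Dimitriou, Kowalski and Marino (Dean).
Among Oyelaran, Drummond, Ibarra and Baptiste, by years of continuous service (higher first) (reversed rule for this group): Oyelaran (29 years) before Drummond and Ibarra (14 years) before Baptiste (7 years).
Among Drummond and Ibarra, alphabetically by surname: Drummond before Ibarra.
Among Romero, Dimitriou, Kowalski and Marino, by years of continuous service (lower first): Romero (22 years) before Dimitriou, Kowalski and Marino (30 years).
Among Dimitriou, Kowalski and Marino, alphabetically by surname: Dimitriou before Kowalski before Marino.
Full order: Oyelaran, Drummond, Ibarra, Baptiste, Harlow, Romero, Dimitriou, Kowalski, Marino.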